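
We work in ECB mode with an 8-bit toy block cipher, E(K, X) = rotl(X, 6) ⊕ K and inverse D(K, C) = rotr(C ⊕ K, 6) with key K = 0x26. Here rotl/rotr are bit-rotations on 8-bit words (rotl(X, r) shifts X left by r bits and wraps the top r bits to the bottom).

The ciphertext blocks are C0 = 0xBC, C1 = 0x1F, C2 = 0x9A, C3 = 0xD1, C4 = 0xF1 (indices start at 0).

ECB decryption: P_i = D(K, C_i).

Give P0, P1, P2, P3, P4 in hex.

P0 = 0x6A, P1 = 0xE4, P2 = 0xF2, P3 = 0xDF, P4 = 0x5F

P0: D(K, 0xBC) = 0x6A.
P1: D(K, 0x1F) = 0xE4.
P2: D(K, 0x9A) = 0xF2.
P3: D(K, 0xD1) = 0xDF.
P4: D(K, 0xF1) = 0x5F.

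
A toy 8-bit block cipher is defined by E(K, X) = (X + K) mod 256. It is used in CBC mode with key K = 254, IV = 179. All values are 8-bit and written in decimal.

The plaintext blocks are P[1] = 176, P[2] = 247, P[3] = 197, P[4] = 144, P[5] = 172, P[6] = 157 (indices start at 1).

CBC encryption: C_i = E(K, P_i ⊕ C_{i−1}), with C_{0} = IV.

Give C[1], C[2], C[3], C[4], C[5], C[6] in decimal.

C[1] = 1, C[2] = 244, C[3] = 47, C[4] = 189, C[5] = 15, C[6] = 144

C[1]: P[1] ⊕ 179 = 3; E(K, 3) = 1.
C[2]: P[2] ⊕ 1 = 246; E(K, 246) = 244.
C[3]: P[3] ⊕ 244 = 49; E(K, 49) = 47.
C[4]: P[4] ⊕ 47 = 191; E(K, 191) = 189.
C[5]: P[5] ⊕ 189 = 17; E(K, 17) = 15.
C[6]: P[6] ⊕ 15 = 146; E(K, 146) = 144.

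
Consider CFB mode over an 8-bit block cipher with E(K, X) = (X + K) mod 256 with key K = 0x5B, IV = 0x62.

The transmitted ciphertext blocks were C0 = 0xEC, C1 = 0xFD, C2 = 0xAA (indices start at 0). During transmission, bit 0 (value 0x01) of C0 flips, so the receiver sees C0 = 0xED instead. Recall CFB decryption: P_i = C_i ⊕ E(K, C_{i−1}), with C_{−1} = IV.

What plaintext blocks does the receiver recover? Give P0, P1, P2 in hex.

P0 = 0x50, P1 = 0xB5, P2 = 0xF2

Only C0 changed, to 0xED. In CFB, a change in C_i flips the same bit in P_i and garbles P_{i+1}. Decrypting the received ciphertext:
P0: E(K, 0x62) = 0xBD; 0xED ⊕ 0xBD = 0x50.
P1: E(K, 0xED) = 0x48; 0xFD ⊕ 0x48 = 0xB5.
P2: E(K, 0xFD) = 0x58; 0xAA ⊕ 0x58 = 0xF2.
Blocks that differ from the original plaintext: P0, P1.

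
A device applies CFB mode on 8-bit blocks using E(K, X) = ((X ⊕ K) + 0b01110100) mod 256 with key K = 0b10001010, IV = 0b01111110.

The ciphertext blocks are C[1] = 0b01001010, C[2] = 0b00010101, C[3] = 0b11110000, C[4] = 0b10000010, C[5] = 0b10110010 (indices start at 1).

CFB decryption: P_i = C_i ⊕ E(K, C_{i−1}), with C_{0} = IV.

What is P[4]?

P[4] = 0b01101100

P[4]: E(K, 0b11110000) = 0b11101110; 0b10000010 ⊕ 0b11101110 = 0b01101100.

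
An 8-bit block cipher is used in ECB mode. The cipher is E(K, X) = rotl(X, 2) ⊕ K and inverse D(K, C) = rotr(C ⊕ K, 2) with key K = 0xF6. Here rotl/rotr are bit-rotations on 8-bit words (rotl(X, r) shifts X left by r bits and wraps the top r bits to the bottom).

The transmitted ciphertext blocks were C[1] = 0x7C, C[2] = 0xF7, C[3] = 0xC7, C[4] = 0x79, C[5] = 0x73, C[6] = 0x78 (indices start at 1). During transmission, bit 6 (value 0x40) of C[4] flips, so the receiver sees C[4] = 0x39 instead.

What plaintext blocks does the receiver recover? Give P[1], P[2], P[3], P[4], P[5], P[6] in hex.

ECB decryption: P_i = D(K, C_i).
Only C[4] changed, to 0x39. In ECB, a change in C_i affects only P_i. Decrypting the received ciphertext:
P[1]: D(K, 0x7C) = 0xA2.
P[2]: D(K, 0xF7) = 0x40.
P[3]: D(K, 0xC7) = 0x4C.
P[4]: D(K, 0x39) = 0xF3.
P[5]: D(K, 0x73) = 0x61.
P[6]: D(K, 0x78) = 0xA3.
Blocks that differ from the original plaintext: P[4].

P[1] = 0xA2, P[2] = 0x40, P[3] = 0x4C, P[4] = 0xF3, P[5] = 0x61, P[6] = 0xA3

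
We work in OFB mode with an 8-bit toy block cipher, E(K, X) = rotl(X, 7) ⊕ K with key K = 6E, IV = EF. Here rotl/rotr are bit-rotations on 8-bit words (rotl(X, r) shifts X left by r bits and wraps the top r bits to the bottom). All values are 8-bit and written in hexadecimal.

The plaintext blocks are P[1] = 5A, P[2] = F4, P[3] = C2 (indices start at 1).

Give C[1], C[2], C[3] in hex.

OFB encryption: S_i = E(K, S_{i−1}) with S_{0} = IV; C_i = P_i ⊕ S_i.
C[1]: S = E(K, EF) = 99; 5A ⊕ 99 = C3.
C[2]: S = E(K, 99) = A2; F4 ⊕ A2 = 56.
C[3]: S = E(K, A2) = 3F; C2 ⊕ 3F = FD.

C[1] = C3, C[2] = 56, C[3] = FD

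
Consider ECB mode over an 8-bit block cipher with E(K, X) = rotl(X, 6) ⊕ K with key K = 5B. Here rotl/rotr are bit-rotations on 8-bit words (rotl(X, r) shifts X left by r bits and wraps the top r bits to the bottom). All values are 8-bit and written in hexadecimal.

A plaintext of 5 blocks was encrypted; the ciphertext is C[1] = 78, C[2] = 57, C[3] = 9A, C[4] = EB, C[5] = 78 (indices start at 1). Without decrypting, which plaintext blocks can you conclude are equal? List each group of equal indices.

ECB encrypts each block independently with the same key, so equal ciphertext blocks imply equal plaintext blocks.
C[1] = C[5] = 78, so P[1] = P[5].

P[1] = P[5]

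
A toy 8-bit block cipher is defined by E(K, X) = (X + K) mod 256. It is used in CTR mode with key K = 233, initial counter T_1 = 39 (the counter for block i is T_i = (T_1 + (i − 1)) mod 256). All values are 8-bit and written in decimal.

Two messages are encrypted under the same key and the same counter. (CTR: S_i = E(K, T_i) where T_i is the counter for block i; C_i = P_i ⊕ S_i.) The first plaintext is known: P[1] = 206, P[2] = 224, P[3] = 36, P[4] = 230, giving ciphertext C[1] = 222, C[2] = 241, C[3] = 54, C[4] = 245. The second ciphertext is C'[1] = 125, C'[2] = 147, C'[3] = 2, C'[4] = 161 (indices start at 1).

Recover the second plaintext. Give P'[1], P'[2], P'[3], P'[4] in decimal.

In CTR with a reused counter, both messages share the same keystream S_i, so C_i ⊕ C'_i = P_i ⊕ P'_i and thus P'_i = P_i ⊕ C_i ⊕ C'_i.
P'[1]: 206 ⊕ 222 ⊕ 125 = 109.
P'[2]: 224 ⊕ 241 ⊕ 147 = 130.
P'[3]: 36 ⊕ 54 ⊕ 2 = 16.
P'[4]: 230 ⊕ 245 ⊕ 161 = 178.

P'[1] = 109, P'[2] = 130, P'[3] = 16, P'[4] = 178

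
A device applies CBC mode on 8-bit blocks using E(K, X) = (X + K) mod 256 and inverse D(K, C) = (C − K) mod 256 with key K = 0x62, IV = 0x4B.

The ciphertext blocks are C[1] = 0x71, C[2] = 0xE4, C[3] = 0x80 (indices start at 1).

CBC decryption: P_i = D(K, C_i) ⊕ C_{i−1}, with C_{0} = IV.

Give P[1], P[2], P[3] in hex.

P[1]: D(K, 0x71) = 0x0F; 0x0F ⊕ 0x4B = 0x44.
P[2]: D(K, 0xE4) = 0x82; 0x82 ⊕ 0x71 = 0xF3.
P[3]: D(K, 0x80) = 0x1E; 0x1E ⊕ 0xE4 = 0xFA.

P[1] = 0x44, P[2] = 0xF3, P[3] = 0xFA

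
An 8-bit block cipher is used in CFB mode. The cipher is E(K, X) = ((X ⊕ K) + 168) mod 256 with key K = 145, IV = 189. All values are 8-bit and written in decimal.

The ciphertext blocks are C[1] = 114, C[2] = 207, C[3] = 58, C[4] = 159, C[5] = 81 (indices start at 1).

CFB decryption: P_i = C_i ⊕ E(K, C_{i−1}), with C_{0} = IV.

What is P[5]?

P[5]: E(K, 159) = 182; 81 ⊕ 182 = 231.

P[5] = 231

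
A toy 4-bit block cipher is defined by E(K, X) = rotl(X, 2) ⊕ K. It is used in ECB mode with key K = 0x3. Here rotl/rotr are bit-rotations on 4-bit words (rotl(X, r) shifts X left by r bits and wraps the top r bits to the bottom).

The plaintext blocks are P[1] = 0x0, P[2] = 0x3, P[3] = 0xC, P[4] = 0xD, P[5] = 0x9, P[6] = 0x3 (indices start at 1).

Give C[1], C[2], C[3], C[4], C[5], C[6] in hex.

ECB encryption: C_i = E(K, P_i).
C[1]: E(K, 0x0) = 0x3.
C[2]: E(K, 0x3) = 0xF.
C[3]: E(K, 0xC) = 0x0.
C[4]: E(K, 0xD) = 0x4.
C[5]: E(K, 0x9) = 0x5.
C[6]: E(K, 0x3) = 0xF.

C[1] = 0x3, C[2] = 0xF, C[3] = 0x0, C[4] = 0x4, C[5] = 0x5, C[6] = 0xF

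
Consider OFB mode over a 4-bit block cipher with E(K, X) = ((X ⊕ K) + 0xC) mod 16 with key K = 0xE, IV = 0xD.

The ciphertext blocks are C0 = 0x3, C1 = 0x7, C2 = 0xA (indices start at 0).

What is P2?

P2 = 0x5

OFB decryption: S_i = E(K, S_{i−1}) with S_{−1} = IV; P_i = C_i ⊕ S_i.
P0: S = E(K, 0xD) = 0xF; 0x3 ⊕ 0xF = 0xC.
P1: S = E(K, 0xF) = 0xD; 0x7 ⊕ 0xD = 0xA.
P2: S = E(K, 0xD) = 0xF; 0xA ⊕ 0xF = 0x5.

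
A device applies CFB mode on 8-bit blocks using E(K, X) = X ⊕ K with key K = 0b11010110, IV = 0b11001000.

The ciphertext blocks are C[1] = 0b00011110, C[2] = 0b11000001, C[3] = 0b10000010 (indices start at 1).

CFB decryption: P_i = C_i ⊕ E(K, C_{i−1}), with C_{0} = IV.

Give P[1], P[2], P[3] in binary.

P[1]: E(K, 0b11001000) = 0b00011110; 0b00011110 ⊕ 0b00011110 = 0b00000000.
P[2]: E(K, 0b00011110) = 0b11001000; 0b11000001 ⊕ 0b11001000 = 0b00001001.
P[3]: E(K, 0b11000001) = 0b00010111; 0b10000010 ⊕ 0b00010111 = 0b10010101.

P[1] = 0b00000000, P[2] = 0b00001001, P[3] = 0b10010101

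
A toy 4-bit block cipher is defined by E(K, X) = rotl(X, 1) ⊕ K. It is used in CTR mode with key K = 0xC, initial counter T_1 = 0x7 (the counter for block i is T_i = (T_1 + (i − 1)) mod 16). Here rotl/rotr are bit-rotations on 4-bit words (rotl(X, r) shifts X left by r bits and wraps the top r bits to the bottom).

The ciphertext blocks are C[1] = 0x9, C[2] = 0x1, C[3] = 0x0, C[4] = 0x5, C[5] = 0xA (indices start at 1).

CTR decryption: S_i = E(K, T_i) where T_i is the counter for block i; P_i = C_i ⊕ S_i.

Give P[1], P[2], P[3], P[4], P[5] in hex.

P[1] = 0xB, P[2] = 0xC, P[3] = 0xF, P[4] = 0xC, P[5] = 0x1

P[1]: T = 0x7, S = E(K, T) = 0x2; 0x9 ⊕ 0x2 = 0xB.
P[2]: T = 0x8, S = E(K, T) = 0xD; 0x1 ⊕ 0xD = 0xC.
P[3]: T = 0x9, S = E(K, T) = 0xF; 0x0 ⊕ 0xF = 0xF.
P[4]: T = 0xA, S = E(K, T) = 0x9; 0x5 ⊕ 0x9 = 0xC.
P[5]: T = 0xB, S = E(K, T) = 0xB; 0xA ⊕ 0xB = 0x1.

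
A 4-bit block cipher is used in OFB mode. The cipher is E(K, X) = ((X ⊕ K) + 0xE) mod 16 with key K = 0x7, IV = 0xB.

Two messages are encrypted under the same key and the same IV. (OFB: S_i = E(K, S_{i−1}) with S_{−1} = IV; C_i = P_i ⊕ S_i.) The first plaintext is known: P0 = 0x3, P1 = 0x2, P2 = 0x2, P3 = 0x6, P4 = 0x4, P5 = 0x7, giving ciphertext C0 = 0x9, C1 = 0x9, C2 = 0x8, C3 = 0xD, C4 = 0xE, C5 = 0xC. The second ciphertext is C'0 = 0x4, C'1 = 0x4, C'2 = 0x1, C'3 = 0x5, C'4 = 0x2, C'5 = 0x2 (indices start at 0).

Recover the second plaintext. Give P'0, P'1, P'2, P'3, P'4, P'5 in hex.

In OFB with a reused IV, both messages share the same keystream S_i, so C_i ⊕ C'_i = P_i ⊕ P'_i and thus P'_i = P_i ⊕ C_i ⊕ C'_i.
P'0: 0x3 ⊕ 0x9 ⊕ 0x4 = 0xE.
P'1: 0x2 ⊕ 0x9 ⊕ 0x4 = 0xF.
P'2: 0x2 ⊕ 0x8 ⊕ 0x1 = 0xB.
P'3: 0x6 ⊕ 0xD ⊕ 0x5 = 0xE.
P'4: 0x4 ⊕ 0xE ⊕ 0x2 = 0x8.
P'5: 0x7 ⊕ 0xC ⊕ 0x2 = 0x9.

P'0 = 0xE, P'1 = 0xF, P'2 = 0xB, P'3 = 0xE, P'4 = 0x8, P'5 = 0x9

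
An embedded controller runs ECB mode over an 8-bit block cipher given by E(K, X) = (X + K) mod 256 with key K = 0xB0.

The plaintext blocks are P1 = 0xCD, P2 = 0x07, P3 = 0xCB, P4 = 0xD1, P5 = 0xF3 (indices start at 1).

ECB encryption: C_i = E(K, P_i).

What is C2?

C2 = 0xB7

C2: E(K, 0x07) = 0xB7.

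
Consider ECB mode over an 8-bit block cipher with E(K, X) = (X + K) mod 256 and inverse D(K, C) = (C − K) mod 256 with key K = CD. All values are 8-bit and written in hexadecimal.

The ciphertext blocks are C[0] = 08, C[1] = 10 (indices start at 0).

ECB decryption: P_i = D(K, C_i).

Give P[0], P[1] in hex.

P[0]: D(K, 08) = 3B.
P[1]: D(K, 10) = 43.

P[0] = 3B, P[1] = 43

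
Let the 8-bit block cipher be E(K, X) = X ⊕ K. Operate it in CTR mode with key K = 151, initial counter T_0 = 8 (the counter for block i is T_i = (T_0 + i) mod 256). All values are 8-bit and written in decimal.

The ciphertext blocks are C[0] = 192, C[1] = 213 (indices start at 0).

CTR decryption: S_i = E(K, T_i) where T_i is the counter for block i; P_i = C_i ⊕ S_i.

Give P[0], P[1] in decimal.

P[0] = 95, P[1] = 75

P[0]: T = 8, S = E(K, T) = 159; 192 ⊕ 159 = 95.
P[1]: T = 9, S = E(K, T) = 158; 213 ⊕ 158 = 75.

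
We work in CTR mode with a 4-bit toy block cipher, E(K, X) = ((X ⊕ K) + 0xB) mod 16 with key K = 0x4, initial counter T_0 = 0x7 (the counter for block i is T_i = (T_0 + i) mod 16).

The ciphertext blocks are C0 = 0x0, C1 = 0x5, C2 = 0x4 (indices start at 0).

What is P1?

P1 = 0x2

CTR decryption: S_i = E(K, T_i) where T_i is the counter for block i; P_i = C_i ⊕ S_i.
P1: T = 0x8, S = E(K, T) = 0x7; 0x5 ⊕ 0x7 = 0x2.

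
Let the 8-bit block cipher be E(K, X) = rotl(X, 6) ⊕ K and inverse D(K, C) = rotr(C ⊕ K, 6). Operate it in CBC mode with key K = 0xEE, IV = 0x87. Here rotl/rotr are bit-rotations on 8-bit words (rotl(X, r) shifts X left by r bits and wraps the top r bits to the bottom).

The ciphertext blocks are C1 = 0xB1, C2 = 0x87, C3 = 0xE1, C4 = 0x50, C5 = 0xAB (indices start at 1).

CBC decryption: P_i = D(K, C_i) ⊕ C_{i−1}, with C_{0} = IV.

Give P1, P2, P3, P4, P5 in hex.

P1 = 0xFA, P2 = 0x14, P3 = 0xBB, P4 = 0x1B, P5 = 0x45

P1: D(K, 0xB1) = 0x7D; 0x7D ⊕ 0x87 = 0xFA.
P2: D(K, 0x87) = 0xA5; 0xA5 ⊕ 0xB1 = 0x14.
P3: D(K, 0xE1) = 0x3C; 0x3C ⊕ 0x87 = 0xBB.
P4: D(K, 0x50) = 0xFA; 0xFA ⊕ 0xE1 = 0x1B.
P5: D(K, 0xAB) = 0x15; 0x15 ⊕ 0x50 = 0x45.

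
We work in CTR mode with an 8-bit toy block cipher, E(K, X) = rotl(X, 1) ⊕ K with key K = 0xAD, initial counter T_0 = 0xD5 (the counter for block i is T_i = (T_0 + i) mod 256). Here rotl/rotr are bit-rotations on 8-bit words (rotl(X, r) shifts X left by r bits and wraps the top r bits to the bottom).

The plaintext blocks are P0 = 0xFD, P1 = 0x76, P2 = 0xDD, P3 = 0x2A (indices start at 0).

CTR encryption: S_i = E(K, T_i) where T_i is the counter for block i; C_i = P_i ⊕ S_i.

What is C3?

C3 = 0x36

C0: T = 0xD5, S = E(K, T) = 0x06; 0xFD ⊕ 0x06 = 0xFB.
C1: T = 0xD6, S = E(K, T) = 0x00; 0x76 ⊕ 0x00 = 0x76.
C2: T = 0xD7, S = E(K, T) = 0x02; 0xDD ⊕ 0x02 = 0xDF.
C3: T = 0xD8, S = E(K, T) = 0x1C; 0x2A ⊕ 0x1C = 0x36.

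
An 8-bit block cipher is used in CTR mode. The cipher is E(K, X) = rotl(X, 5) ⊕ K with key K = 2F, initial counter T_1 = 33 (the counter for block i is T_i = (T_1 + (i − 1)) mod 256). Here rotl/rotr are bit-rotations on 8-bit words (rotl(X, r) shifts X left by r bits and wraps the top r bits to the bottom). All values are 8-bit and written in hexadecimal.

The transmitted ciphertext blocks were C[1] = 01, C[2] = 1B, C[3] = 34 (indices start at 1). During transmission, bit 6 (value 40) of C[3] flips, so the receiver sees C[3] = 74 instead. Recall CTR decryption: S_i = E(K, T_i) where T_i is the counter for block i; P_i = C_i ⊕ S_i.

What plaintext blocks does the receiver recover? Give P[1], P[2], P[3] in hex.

P[1] = 48, P[2] = B2, P[3] = FD

Only C[3] changed, to 74. In CTR, a change in C_i flips the same bit in P_i only; the keystream is unaffected. Decrypting the received ciphertext:
P[1]: T = 33, S = E(K, T) = 49; 01 ⊕ 49 = 48.
P[2]: T = 34, S = E(K, T) = A9; 1B ⊕ A9 = B2.
P[3]: T = 35, S = E(K, T) = 89; 74 ⊕ 89 = FD.
Blocks that differ from the original plaintext: P[3].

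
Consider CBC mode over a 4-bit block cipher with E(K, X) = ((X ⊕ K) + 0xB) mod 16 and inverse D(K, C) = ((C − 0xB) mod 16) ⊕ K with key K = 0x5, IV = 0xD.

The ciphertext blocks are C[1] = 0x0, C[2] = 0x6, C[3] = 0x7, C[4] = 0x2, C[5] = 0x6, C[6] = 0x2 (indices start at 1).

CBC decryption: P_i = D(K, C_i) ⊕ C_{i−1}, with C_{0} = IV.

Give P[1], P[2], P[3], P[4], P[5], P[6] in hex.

P[1]: D(K, 0x0) = 0x0; 0x0 ⊕ 0xD = 0xD.
P[2]: D(K, 0x6) = 0xE; 0xE ⊕ 0x0 = 0xE.
P[3]: D(K, 0x7) = 0x9; 0x9 ⊕ 0x6 = 0xF.
P[4]: D(K, 0x2) = 0x2; 0x2 ⊕ 0x7 = 0x5.
P[5]: D(K, 0x6) = 0xE; 0xE ⊕ 0x2 = 0xC.
P[6]: D(K, 0x2) = 0x2; 0x2 ⊕ 0x6 = 0x4.

P[1] = 0xD, P[2] = 0xE, P[3] = 0xF, P[4] = 0x5, P[5] = 0xC, P[6] = 0x4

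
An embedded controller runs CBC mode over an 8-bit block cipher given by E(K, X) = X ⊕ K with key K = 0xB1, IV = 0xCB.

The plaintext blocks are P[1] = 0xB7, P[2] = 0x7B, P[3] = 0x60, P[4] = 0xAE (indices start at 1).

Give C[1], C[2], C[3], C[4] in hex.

CBC encryption: C_i = E(K, P_i ⊕ C_{i−1}), with C_{0} = IV.
C[1]: P[1] ⊕ 0xCB = 0x7C; E(K, 0x7C) = 0xCD.
C[2]: P[2] ⊕ 0xCD = 0xB6; E(K, 0xB6) = 0x07.
C[3]: P[3] ⊕ 0x07 = 0x67; E(K, 0x67) = 0xD6.
C[4]: P[4] ⊕ 0xD6 = 0x78; E(K, 0x78) = 0xC9.

C[1] = 0xCD, C[2] = 0x07, C[3] = 0xD6, C[4] = 0xC9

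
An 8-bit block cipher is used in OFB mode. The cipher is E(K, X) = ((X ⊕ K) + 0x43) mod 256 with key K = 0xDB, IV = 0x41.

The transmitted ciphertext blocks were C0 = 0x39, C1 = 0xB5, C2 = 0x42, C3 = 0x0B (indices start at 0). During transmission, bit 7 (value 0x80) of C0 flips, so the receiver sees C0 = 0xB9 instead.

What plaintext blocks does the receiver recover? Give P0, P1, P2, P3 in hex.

P0 = 0x64, P1 = 0xFC, P2 = 0x97, P3 = 0x5A

OFB decryption: S_i = E(K, S_{i−1}) with S_{−1} = IV; P_i = C_i ⊕ S_i.
Only C0 changed, to 0xB9. In OFB, a change in C_i flips the same bit in P_i only; the keystream is unaffected. Decrypting the received ciphertext:
P0: S = E(K, 0x41) = 0xDD; 0xB9 ⊕ 0xDD = 0x64.
P1: S = E(K, 0xDD) = 0x49; 0xB5 ⊕ 0x49 = 0xFC.
P2: S = E(K, 0x49) = 0xD5; 0x42 ⊕ 0xD5 = 0x97.
P3: S = E(K, 0xD5) = 0x51; 0x0B ⊕ 0x51 = 0x5A.
Blocks that differ from the original plaintext: P0.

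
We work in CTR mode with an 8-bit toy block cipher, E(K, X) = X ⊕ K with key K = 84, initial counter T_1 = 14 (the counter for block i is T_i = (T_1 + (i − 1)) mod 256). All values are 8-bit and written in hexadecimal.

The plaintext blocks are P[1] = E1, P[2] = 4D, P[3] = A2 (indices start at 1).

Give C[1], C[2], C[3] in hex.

CTR encryption: S_i = E(K, T_i) where T_i is the counter for block i; C_i = P_i ⊕ S_i.
C[1]: T = 14, S = E(K, T) = 90; E1 ⊕ 90 = 71.
C[2]: T = 15, S = E(K, T) = 91; 4D ⊕ 91 = DC.
C[3]: T = 16, S = E(K, T) = 92; A2 ⊕ 92 = 30.

C[1] = 71, C[2] = DC, C[3] = 30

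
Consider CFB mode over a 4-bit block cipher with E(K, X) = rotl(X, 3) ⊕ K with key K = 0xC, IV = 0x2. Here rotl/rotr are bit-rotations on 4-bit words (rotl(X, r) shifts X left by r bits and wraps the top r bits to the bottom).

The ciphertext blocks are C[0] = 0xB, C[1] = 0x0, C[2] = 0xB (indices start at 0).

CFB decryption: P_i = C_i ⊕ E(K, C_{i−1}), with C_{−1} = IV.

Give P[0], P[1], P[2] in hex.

P[0] = 0x6, P[1] = 0x1, P[2] = 0x7

P[0]: E(K, 0x2) = 0xD; 0xB ⊕ 0xD = 0x6.
P[1]: E(K, 0xB) = 0x1; 0x0 ⊕ 0x1 = 0x1.
P[2]: E(K, 0x0) = 0xC; 0xB ⊕ 0xC = 0x7.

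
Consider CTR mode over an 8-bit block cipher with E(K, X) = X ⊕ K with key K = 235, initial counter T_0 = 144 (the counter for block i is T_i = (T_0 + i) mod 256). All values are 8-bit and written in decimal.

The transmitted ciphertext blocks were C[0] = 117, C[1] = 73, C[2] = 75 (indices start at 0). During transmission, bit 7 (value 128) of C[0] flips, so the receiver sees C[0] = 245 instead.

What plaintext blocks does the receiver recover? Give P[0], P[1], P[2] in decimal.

CTR decryption: S_i = E(K, T_i) where T_i is the counter for block i; P_i = C_i ⊕ S_i.
Only C[0] changed, to 245. In CTR, a change in C_i flips the same bit in P_i only; the keystream is unaffected. Decrypting the received ciphertext:
P[0]: T = 144, S = E(K, T) = 123; 245 ⊕ 123 = 142.
P[1]: T = 145, S = E(K, T) = 122; 73 ⊕ 122 = 51.
P[2]: T = 146, S = E(K, T) = 121; 75 ⊕ 121 = 50.
Blocks that differ from the original plaintext: P[0].

P[0] = 142, P[1] = 51, P[2] = 50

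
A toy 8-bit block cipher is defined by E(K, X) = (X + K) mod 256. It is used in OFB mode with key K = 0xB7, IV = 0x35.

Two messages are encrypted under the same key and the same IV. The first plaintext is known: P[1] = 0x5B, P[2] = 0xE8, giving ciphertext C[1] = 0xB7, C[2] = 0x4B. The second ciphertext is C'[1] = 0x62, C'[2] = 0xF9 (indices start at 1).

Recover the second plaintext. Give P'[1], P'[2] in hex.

P'[1] = 0x8E, P'[2] = 0x5A

In OFB with a reused IV, both messages share the same keystream S_i, so C_i ⊕ C'_i = P_i ⊕ P'_i and thus P'_i = P_i ⊕ C_i ⊕ C'_i.
P'[1]: 0x5B ⊕ 0xB7 ⊕ 0x62 = 0x8E.
P'[2]: 0xE8 ⊕ 0x4B ⊕ 0xF9 = 0x5A.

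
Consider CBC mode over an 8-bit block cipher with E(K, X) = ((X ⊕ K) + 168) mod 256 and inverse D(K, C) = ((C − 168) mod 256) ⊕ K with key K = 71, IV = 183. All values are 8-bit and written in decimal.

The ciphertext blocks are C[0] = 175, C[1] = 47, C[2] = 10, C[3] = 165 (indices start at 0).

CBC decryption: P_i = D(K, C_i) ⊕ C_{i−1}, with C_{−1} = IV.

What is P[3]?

P[3]: D(K, 165) = 186; 186 ⊕ 10 = 176.

P[3] = 176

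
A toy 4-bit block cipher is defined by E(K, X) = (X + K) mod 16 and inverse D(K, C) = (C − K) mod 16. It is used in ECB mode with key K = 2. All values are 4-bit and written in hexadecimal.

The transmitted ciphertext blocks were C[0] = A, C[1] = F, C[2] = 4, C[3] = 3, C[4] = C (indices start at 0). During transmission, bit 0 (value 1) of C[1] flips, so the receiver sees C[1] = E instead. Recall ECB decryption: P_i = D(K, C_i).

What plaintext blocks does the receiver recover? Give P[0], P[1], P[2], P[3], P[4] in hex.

P[0] = 8, P[1] = C, P[2] = 2, P[3] = 1, P[4] = A

Only C[1] changed, to E. In ECB, a change in C_i affects only P_i. Decrypting the received ciphertext:
P[0]: D(K, A) = 8.
P[1]: D(K, E) = C.
P[2]: D(K, 4) = 2.
P[3]: D(K, 3) = 1.
P[4]: D(K, C) = A.
Blocks that differ from the original plaintext: P[1].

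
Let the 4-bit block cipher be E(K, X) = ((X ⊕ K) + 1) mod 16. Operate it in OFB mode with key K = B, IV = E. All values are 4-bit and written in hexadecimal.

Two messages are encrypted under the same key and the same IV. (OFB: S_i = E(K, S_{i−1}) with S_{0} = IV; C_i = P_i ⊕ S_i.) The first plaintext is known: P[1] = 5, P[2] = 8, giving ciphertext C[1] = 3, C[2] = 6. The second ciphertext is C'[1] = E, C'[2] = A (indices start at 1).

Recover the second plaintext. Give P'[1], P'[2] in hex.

P'[1] = 8, P'[2] = 4

In OFB with a reused IV, both messages share the same keystream S_i, so C_i ⊕ C'_i = P_i ⊕ P'_i and thus P'_i = P_i ⊕ C_i ⊕ C'_i.
P'[1]: 5 ⊕ 3 ⊕ E = 8.
P'[2]: 8 ⊕ 6 ⊕ A = 4.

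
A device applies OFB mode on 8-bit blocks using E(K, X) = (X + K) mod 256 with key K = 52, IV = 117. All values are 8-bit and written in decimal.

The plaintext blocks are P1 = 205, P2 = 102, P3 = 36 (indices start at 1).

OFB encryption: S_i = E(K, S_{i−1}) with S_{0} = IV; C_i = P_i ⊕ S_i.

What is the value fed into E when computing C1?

117

C1: S = E(K, 117) = 169; 205 ⊕ 169 = 100.
So the input to E for block 1 is 117.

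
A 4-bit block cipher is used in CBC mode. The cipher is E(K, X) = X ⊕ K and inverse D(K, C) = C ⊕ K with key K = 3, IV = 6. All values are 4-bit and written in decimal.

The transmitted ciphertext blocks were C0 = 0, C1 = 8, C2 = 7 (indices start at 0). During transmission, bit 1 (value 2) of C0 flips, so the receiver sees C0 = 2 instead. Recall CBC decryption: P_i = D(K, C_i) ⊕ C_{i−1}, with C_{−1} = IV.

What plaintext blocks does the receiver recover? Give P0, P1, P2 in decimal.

Only C0 changed, to 2. In CBC, a change in C_i garbles P_i and flips the same bit in P_{i+1}. Decrypting the received ciphertext:
P0: D(K, 2) = 1; 1 ⊕ 6 = 7.
P1: D(K, 8) = 11; 11 ⊕ 2 = 9.
P2: D(K, 7) = 4; 4 ⊕ 8 = 12.
Blocks that differ from the original plaintext: P0, P1.

P0 = 7, P1 = 9, P2 = 12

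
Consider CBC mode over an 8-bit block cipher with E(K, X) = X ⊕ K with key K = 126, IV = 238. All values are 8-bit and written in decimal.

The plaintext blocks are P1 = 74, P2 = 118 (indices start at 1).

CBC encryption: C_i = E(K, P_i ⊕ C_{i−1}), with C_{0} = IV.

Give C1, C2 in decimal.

C1: P1 ⊕ 238 = 164; E(K, 164) = 218.
C2: P2 ⊕ 218 = 172; E(K, 172) = 210.

C1 = 218, C2 = 210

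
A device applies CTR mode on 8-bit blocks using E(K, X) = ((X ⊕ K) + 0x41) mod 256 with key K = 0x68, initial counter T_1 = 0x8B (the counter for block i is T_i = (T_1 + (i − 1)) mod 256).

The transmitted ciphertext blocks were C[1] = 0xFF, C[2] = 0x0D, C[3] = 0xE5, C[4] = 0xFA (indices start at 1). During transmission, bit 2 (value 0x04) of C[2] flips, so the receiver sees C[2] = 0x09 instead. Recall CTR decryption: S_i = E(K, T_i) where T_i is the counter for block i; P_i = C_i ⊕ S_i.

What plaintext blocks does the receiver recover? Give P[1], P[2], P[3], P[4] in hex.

P[1] = 0xDB, P[2] = 0x2C, P[3] = 0xC3, P[4] = 0xDD

Only C[2] changed, to 0x09. In CTR, a change in C_i flips the same bit in P_i only; the keystream is unaffected. Decrypting the received ciphertext:
P[1]: T = 0x8B, S = E(K, T) = 0x24; 0xFF ⊕ 0x24 = 0xDB.
P[2]: T = 0x8C, S = E(K, T) = 0x25; 0x09 ⊕ 0x25 = 0x2C.
P[3]: T = 0x8D, S = E(K, T) = 0x26; 0xE5 ⊕ 0x26 = 0xC3.
P[4]: T = 0x8E, S = E(K, T) = 0x27; 0xFA ⊕ 0x27 = 0xDD.
Blocks that differ from the original plaintext: P[2].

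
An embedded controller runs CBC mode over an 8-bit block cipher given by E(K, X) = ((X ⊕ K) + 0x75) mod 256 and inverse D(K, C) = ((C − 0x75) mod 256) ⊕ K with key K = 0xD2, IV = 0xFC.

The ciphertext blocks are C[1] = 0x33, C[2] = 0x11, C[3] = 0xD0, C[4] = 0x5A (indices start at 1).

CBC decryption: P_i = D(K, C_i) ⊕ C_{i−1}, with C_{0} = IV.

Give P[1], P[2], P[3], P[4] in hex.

P[1] = 0x90, P[2] = 0x7D, P[3] = 0x98, P[4] = 0xE7

P[1]: D(K, 0x33) = 0x6C; 0x6C ⊕ 0xFC = 0x90.
P[2]: D(K, 0x11) = 0x4E; 0x4E ⊕ 0x33 = 0x7D.
P[3]: D(K, 0xD0) = 0x89; 0x89 ⊕ 0x11 = 0x98.
P[4]: D(K, 0x5A) = 0x37; 0x37 ⊕ 0xD0 = 0xE7.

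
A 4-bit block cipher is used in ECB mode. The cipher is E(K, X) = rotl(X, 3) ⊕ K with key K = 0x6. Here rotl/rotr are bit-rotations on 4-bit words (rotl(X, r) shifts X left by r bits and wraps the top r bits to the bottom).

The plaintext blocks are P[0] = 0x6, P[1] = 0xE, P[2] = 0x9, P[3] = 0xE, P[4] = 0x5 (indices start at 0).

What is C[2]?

ECB encryption: C_i = E(K, P_i).
C[2]: E(K, 0x9) = 0xA.

C[2] = 0xA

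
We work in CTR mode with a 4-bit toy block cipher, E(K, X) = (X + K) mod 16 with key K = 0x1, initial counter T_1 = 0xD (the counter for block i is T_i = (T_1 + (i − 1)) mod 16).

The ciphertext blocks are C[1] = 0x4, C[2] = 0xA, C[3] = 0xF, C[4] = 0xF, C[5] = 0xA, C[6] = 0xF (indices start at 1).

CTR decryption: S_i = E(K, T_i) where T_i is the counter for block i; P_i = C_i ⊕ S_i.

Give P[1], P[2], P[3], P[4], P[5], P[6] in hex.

P[1]: T = 0xD, S = E(K, T) = 0xE; 0x4 ⊕ 0xE = 0xA.
P[2]: T = 0xE, S = E(K, T) = 0xF; 0xA ⊕ 0xF = 0x5.
P[3]: T = 0xF, S = E(K, T) = 0x0; 0xF ⊕ 0x0 = 0xF.
P[4]: T = 0x0, S = E(K, T) = 0x1; 0xF ⊕ 0x1 = 0xE.
P[5]: T = 0x1, S = E(K, T) = 0x2; 0xA ⊕ 0x2 = 0x8.
P[6]: T = 0x2, S = E(K, T) = 0x3; 0xF ⊕ 0x3 = 0xC.

P[1] = 0xA, P[2] = 0x5, P[3] = 0xF, P[4] = 0xE, P[5] = 0x8, P[6] = 0xC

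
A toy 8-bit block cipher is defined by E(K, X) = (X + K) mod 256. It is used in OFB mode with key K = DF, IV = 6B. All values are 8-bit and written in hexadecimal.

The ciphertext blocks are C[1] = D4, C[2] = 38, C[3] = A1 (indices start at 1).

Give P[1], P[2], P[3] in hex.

P[1] = 9E, P[2] = 11, P[3] = A9

OFB decryption: S_i = E(K, S_{i−1}) with S_{0} = IV; P_i = C_i ⊕ S_i.
P[1]: S = E(K, 6B) = 4A; D4 ⊕ 4A = 9E.
P[2]: S = E(K, 4A) = 29; 38 ⊕ 29 = 11.
P[3]: S = E(K, 29) = 08; A1 ⊕ 08 = A9.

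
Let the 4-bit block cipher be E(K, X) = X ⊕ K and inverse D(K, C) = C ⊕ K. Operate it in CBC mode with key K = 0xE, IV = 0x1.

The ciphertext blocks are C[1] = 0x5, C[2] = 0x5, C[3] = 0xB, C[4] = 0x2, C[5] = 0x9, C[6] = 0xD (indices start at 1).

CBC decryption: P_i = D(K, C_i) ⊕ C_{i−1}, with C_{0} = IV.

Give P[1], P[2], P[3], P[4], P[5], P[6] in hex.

P[1]: D(K, 0x5) = 0xB; 0xB ⊕ 0x1 = 0xA.
P[2]: D(K, 0x5) = 0xB; 0xB ⊕ 0x5 = 0xE.
P[3]: D(K, 0xB) = 0x5; 0x5 ⊕ 0x5 = 0x0.
P[4]: D(K, 0x2) = 0xC; 0xC ⊕ 0xB = 0x7.
P[5]: D(K, 0x9) = 0x7; 0x7 ⊕ 0x2 = 0x5.
P[6]: D(K, 0xD) = 0x3; 0x3 ⊕ 0x9 = 0xA.

P[1] = 0xA, P[2] = 0xE, P[3] = 0x0, P[4] = 0x7, P[5] = 0x5, P[6] = 0xA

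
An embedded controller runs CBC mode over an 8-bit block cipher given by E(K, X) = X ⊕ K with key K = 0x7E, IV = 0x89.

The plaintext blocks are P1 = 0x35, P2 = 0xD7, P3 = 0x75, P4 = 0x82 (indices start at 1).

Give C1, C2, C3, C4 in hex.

CBC encryption: C_i = E(K, P_i ⊕ C_{i−1}), with C_{0} = IV.
C1: P1 ⊕ 0x89 = 0xBC; E(K, 0xBC) = 0xC2.
C2: P2 ⊕ 0xC2 = 0x15; E(K, 0x15) = 0x6B.
C3: P3 ⊕ 0x6B = 0x1E; E(K, 0x1E) = 0x60.
C4: P4 ⊕ 0x60 = 0xE2; E(K, 0xE2) = 0x9C.

C1 = 0xC2, C2 = 0x6B, C3 = 0x60, C4 = 0x9C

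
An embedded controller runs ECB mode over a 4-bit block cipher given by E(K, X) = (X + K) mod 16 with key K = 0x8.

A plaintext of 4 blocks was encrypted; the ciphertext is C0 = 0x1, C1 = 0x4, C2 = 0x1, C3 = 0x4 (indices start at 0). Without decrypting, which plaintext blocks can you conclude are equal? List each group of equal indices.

P0 = P2; P1 = P3

ECB encrypts each block independently with the same key, so equal ciphertext blocks imply equal plaintext blocks.
C0 = C2 = 0x1, so P0 = P2.
C1 = C3 = 0x4, so P1 = P3.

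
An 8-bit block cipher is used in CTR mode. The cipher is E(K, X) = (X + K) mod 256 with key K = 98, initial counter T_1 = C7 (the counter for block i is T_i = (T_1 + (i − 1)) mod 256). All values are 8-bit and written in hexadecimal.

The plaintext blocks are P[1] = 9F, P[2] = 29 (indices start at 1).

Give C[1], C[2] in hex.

CTR encryption: S_i = E(K, T_i) where T_i is the counter for block i; C_i = P_i ⊕ S_i.
C[1]: T = C7, S = E(K, T) = 5F; 9F ⊕ 5F = C0.
C[2]: T = C8, S = E(K, T) = 60; 29 ⊕ 60 = 49.

C[1] = C0, C[2] = 49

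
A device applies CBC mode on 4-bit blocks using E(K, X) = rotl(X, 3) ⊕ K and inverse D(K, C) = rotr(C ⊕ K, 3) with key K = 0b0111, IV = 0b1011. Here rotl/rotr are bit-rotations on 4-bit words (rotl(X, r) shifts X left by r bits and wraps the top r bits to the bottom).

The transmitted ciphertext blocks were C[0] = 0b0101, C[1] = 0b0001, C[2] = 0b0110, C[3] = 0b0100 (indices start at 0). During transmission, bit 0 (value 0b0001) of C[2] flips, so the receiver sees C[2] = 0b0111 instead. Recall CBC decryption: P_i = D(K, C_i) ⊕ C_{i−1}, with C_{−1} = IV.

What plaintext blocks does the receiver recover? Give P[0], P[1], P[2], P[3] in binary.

P[0] = 0b1111, P[1] = 0b1001, P[2] = 0b0001, P[3] = 0b0001

Only C[2] changed, to 0b0111. In CBC, a change in C_i garbles P_i and flips the same bit in P_{i+1}. Decrypting the received ciphertext:
P[0]: D(K, 0b0101) = 0b0100; 0b0100 ⊕ 0b1011 = 0b1111.
P[1]: D(K, 0b0001) = 0b1100; 0b1100 ⊕ 0b0101 = 0b1001.
P[2]: D(K, 0b0111) = 0b0000; 0b0000 ⊕ 0b0001 = 0b0001.
P[3]: D(K, 0b0100) = 0b0110; 0b0110 ⊕ 0b0111 = 0b0001.
Blocks that differ from the original plaintext: P[2], P[3].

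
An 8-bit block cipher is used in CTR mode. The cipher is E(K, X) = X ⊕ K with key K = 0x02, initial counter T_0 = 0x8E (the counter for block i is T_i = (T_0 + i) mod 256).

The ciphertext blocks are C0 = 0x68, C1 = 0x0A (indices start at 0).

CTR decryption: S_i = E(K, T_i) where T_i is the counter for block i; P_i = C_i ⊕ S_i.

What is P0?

P0: T = 0x8E, S = E(K, T) = 0x8C; 0x68 ⊕ 0x8C = 0xE4.

P0 = 0xE4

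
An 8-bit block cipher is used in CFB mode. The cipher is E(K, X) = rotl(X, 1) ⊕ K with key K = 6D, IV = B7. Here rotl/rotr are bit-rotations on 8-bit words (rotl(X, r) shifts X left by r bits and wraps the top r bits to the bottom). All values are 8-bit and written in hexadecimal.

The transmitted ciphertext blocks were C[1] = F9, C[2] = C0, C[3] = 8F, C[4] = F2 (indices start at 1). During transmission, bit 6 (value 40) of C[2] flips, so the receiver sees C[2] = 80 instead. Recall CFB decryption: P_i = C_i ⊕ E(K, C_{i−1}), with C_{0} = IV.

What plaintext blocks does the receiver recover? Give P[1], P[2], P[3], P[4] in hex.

Only C[2] changed, to 80. In CFB, a change in C_i flips the same bit in P_i and garbles P_{i+1}. Decrypting the received ciphertext:
P[1]: E(K, B7) = 02; F9 ⊕ 02 = FB.
P[2]: E(K, F9) = 9E; 80 ⊕ 9E = 1E.
P[3]: E(K, 80) = 6C; 8F ⊕ 6C = E3.
P[4]: E(K, 8F) = 72; F2 ⊕ 72 = 80.
Blocks that differ from the original plaintext: P[2], P[3].

P[1] = FB, P[2] = 1E, P[3] = E3, P[4] = 80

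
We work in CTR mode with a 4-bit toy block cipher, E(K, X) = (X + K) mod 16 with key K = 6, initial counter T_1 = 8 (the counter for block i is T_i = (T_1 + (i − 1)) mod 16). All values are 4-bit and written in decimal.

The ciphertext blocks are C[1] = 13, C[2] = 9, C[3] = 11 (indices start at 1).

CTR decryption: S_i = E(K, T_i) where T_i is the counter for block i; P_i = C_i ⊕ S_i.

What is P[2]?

P[2] = 6

P[2]: T = 9, S = E(K, T) = 15; 9 ⊕ 15 = 6.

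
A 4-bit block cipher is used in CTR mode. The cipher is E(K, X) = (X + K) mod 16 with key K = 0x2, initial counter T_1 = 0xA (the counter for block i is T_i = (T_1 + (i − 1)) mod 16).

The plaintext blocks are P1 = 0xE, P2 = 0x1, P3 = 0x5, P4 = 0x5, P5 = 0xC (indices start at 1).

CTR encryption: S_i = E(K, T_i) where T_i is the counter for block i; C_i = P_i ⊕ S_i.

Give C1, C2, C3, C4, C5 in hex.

C1 = 0x2, C2 = 0xC, C3 = 0xB, C4 = 0xA, C5 = 0xC

C1: T = 0xA, S = E(K, T) = 0xC; 0xE ⊕ 0xC = 0x2.
C2: T = 0xB, S = E(K, T) = 0xD; 0x1 ⊕ 0xD = 0xC.
C3: T = 0xC, S = E(K, T) = 0xE; 0x5 ⊕ 0xE = 0xB.
C4: T = 0xD, S = E(K, T) = 0xF; 0x5 ⊕ 0xF = 0xA.
C5: T = 0xE, S = E(K, T) = 0x0; 0xC ⊕ 0x0 = 0xC.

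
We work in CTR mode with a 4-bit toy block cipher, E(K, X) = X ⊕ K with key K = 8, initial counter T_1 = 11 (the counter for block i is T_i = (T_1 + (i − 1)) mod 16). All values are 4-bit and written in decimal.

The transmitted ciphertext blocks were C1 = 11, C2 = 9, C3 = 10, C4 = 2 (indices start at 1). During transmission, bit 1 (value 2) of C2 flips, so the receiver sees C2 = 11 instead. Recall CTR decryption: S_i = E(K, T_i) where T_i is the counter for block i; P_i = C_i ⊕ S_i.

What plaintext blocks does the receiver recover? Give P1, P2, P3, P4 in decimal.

Only C2 changed, to 11. In CTR, a change in C_i flips the same bit in P_i only; the keystream is unaffected. Decrypting the received ciphertext:
P1: T = 11, S = E(K, T) = 3; 11 ⊕ 3 = 8.
P2: T = 12, S = E(K, T) = 4; 11 ⊕ 4 = 15.
P3: T = 13, S = E(K, T) = 5; 10 ⊕ 5 = 15.
P4: T = 14, S = E(K, T) = 6; 2 ⊕ 6 = 4.
Blocks that differ from the original plaintext: P2.

P1 = 8, P2 = 15, P3 = 15, P4 = 4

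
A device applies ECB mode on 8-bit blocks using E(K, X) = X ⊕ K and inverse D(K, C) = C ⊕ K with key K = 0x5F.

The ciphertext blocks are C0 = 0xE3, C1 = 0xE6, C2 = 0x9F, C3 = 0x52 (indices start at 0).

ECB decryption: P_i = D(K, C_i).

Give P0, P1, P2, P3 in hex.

P0 = 0xBC, P1 = 0xB9, P2 = 0xC0, P3 = 0x0D

P0: D(K, 0xE3) = 0xBC.
P1: D(K, 0xE6) = 0xB9.
P2: D(K, 0x9F) = 0xC0.
P3: D(K, 0x52) = 0x0D.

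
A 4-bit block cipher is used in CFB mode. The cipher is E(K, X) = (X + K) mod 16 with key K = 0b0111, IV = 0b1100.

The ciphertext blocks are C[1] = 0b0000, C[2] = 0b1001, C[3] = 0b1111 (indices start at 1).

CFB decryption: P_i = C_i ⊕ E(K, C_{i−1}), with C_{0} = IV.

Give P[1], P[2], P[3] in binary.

P[1] = 0b0011, P[2] = 0b1110, P[3] = 0b1111

P[1]: E(K, 0b1100) = 0b0011; 0b0000 ⊕ 0b0011 = 0b0011.
P[2]: E(K, 0b0000) = 0b0111; 0b1001 ⊕ 0b0111 = 0b1110.
P[3]: E(K, 0b1001) = 0b0000; 0b1111 ⊕ 0b0000 = 0b1111.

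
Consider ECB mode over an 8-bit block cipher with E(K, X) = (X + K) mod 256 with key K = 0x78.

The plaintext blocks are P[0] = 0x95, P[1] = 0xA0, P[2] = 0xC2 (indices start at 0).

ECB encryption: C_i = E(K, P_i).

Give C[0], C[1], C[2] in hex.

C[0]: E(K, 0x95) = 0x0D.
C[1]: E(K, 0xA0) = 0x18.
C[2]: E(K, 0xC2) = 0x3A.

C[0] = 0x0D, C[1] = 0x18, C[2] = 0x3A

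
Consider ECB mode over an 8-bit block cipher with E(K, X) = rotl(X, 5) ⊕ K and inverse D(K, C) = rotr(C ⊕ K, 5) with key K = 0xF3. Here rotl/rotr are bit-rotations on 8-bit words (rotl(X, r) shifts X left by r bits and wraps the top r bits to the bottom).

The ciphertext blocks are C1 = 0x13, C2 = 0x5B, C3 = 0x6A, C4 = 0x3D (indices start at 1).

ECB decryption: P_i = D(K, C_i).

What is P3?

P3 = 0xCC

P3: D(K, 0x6A) = 0xCC.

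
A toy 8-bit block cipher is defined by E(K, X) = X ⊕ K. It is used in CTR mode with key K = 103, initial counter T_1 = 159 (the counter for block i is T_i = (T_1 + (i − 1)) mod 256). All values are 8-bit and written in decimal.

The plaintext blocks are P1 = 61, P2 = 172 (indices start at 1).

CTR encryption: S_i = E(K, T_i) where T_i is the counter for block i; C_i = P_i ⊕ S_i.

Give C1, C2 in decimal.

C1 = 197, C2 = 107

C1: T = 159, S = E(K, T) = 248; 61 ⊕ 248 = 197.
C2: T = 160, S = E(K, T) = 199; 172 ⊕ 199 = 107.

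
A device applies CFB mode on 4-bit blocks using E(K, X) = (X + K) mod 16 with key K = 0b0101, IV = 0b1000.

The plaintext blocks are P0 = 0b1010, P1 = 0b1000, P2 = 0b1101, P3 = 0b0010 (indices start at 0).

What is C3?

C3 = 0b1011

CFB encryption: C_i = P_i ⊕ E(K, C_{i−1}), with C_{−1} = IV.
C0: E(K, 0b1000) = 0b1101; 0b1010 ⊕ 0b1101 = 0b0111.
C1: E(K, 0b0111) = 0b1100; 0b1000 ⊕ 0b1100 = 0b0100.
C2: E(K, 0b0100) = 0b1001; 0b1101 ⊕ 0b1001 = 0b0100.
C3: E(K, 0b0100) = 0b1001; 0b0010 ⊕ 0b1001 = 0b1011.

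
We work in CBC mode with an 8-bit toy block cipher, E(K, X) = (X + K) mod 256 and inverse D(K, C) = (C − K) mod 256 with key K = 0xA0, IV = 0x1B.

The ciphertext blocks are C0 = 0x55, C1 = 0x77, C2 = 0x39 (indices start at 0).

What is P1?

CBC decryption: P_i = D(K, C_i) ⊕ C_{i−1}, with C_{−1} = IV.
P1: D(K, 0x77) = 0xD7; 0xD7 ⊕ 0x55 = 0x82.

P1 = 0x82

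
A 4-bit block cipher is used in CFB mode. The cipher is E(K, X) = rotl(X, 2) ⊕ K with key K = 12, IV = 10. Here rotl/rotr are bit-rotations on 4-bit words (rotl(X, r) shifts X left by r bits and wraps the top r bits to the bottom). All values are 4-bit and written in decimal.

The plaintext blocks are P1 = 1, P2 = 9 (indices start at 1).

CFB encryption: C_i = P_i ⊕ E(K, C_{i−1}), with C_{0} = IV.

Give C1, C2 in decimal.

C1: E(K, 10) = 6; 1 ⊕ 6 = 7.
C2: E(K, 7) = 1; 9 ⊕ 1 = 8.

C1 = 7, C2 = 8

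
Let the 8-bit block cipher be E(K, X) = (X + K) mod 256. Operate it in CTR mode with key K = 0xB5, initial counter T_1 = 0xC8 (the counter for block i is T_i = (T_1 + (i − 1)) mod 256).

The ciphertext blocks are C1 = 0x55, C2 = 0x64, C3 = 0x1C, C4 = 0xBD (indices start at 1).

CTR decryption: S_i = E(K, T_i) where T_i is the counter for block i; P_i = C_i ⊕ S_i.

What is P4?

P4 = 0x3D

P4: T = 0xCB, S = E(K, T) = 0x80; 0xBD ⊕ 0x80 = 0x3D.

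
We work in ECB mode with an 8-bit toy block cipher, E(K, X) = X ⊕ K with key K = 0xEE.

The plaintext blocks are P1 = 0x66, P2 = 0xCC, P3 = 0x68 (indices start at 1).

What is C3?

C3 = 0x86

ECB encryption: C_i = E(K, P_i).
C3: E(K, 0x68) = 0x86.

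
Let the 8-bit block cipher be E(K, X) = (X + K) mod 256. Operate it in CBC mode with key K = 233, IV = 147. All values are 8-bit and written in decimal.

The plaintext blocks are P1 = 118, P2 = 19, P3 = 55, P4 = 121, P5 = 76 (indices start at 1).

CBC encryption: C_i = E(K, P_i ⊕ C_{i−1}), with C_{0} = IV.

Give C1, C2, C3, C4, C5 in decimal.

C1 = 206, C2 = 198, C3 = 218, C4 = 140, C5 = 169

C1: P1 ⊕ 147 = 229; E(K, 229) = 206.
C2: P2 ⊕ 206 = 221; E(K, 221) = 198.
C3: P3 ⊕ 198 = 241; E(K, 241) = 218.
C4: P4 ⊕ 218 = 163; E(K, 163) = 140.
C5: P5 ⊕ 140 = 192; E(K, 192) = 169.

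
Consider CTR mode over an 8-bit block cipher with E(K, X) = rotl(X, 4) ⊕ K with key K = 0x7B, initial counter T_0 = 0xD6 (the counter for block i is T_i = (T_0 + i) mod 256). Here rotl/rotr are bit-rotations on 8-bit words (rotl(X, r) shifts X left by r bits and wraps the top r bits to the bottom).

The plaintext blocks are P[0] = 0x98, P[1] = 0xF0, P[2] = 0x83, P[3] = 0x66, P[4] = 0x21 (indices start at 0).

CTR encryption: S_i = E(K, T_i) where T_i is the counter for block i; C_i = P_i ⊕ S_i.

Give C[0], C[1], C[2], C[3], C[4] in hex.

C[0]: T = 0xD6, S = E(K, T) = 0x16; 0x98 ⊕ 0x16 = 0x8E.
C[1]: T = 0xD7, S = E(K, T) = 0x06; 0xF0 ⊕ 0x06 = 0xF6.
C[2]: T = 0xD8, S = E(K, T) = 0xF6; 0x83 ⊕ 0xF6 = 0x75.
C[3]: T = 0xD9, S = E(K, T) = 0xE6; 0x66 ⊕ 0xE6 = 0x80.
C[4]: T = 0xDA, S = E(K, T) = 0xD6; 0x21 ⊕ 0xD6 = 0xF7.

C[0] = 0x8E, C[1] = 0xF6, C[2] = 0x75, C[3] = 0x80, C[4] = 0xF7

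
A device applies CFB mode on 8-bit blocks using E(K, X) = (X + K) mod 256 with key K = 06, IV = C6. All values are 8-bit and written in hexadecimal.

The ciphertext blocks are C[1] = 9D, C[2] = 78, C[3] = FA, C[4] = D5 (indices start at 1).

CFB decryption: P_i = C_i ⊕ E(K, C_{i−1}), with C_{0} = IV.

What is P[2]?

P[2] = DB

P[2]: E(K, 9D) = A3; 78 ⊕ A3 = DB.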